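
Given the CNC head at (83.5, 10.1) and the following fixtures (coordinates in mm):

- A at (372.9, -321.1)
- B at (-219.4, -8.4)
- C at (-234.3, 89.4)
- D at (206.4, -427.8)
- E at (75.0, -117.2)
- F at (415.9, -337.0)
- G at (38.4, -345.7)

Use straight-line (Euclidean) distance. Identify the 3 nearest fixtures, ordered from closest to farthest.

E, B, C

Distances from (83.5, 10.1):
A: √((289.4)² + (-331.2)²) = √(83752.360 + 109693.440) = 439.8 mm
B: √((-302.9)² + (-18.5)²) = √(91748.410 + 342.250) = 303.5 mm
C: √((-317.8)² + (79.3)²) = √(100996.840 + 6288.490) = 327.5 mm
D: √((122.9)² + (-437.9)²) = √(15104.410 + 191756.410) = 454.8 mm
E: √((-8.5)² + (-127.3)²) = √(72.250 + 16205.290) = 127.6 mm
F: √((332.4)² + (-347.1)²) = √(110489.760 + 120478.410) = 480.6 mm
G: √((-45.1)² + (-355.8)²) = √(2034.010 + 126593.640) = 358.6 mm
Sorted: E (127.6 mm) < B (303.5 mm) < C (327.5 mm) < G (358.6 mm) < A (439.8 mm) < …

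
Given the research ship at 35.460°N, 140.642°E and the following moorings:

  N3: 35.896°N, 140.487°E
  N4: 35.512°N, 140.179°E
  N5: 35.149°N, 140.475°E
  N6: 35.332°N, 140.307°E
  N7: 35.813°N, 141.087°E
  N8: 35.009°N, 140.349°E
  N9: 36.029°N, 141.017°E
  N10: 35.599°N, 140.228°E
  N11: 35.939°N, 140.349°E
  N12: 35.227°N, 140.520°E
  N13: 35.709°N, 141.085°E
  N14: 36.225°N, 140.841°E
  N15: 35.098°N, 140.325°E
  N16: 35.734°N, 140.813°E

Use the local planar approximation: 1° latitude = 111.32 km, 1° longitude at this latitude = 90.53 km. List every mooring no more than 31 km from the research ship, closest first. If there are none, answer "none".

N12

Distances from 35.460°N, 140.642°E:
N3: √((0.436·111.32)² + (-0.155·90.53)²) = √(2355.69670 + 196.90123) = 50.523 km
N4: √((0.052·111.32)² + (-0.463·90.53)²) = √(33.50835 + 1756.89992) = 42.313 km
N5: √((-0.311·111.32)² + (-0.167·90.53)²) = √(1198.58041 + 228.56934) = 37.778 km
N6: √((-0.128·111.32)² + (-0.335·90.53)²) = √(203.03286 + 919.76029) = 33.508 km
N7: √((0.353·111.32)² + (0.445·90.53)²) = √(1544.17247 + 1622.94971) = 56.277 km
N8: √((-0.451·111.32)² + (-0.293·90.53)²) = √(2520.57416 + 703.59101) = 56.782 km
N9: √((0.569·111.32)² + (0.375·90.53)²) = √(4012.09242 + 1152.51763) = 71.865 km
N10: √((0.139·111.32)² + (-0.414·90.53)²) = √(239.42858 + 1404.70692) = 40.548 km
N11: √((0.479·111.32)² + (-0.293·90.53)²) = √(2843.26554 + 703.59101) = 59.555 km
N12: √((-0.233·111.32)² + (-0.122·90.53)²) = √(672.75702 + 121.98451) = 28.191 km
N13: √((0.249·111.32)² + (0.443·90.53)²) = √(768.32522 + 1608.39418) = 48.752 km
N14: √((0.765·111.32)² + (0.199·90.53)²) = √(7252.19154 + 324.55716) = 87.045 km
N15: √((-0.362·111.32)² + (-0.317·90.53)²) = √(1623.91591 + 823.57578) = 49.472 km
N16: √((0.274·111.32)² + (0.171·90.53)²) = √(930.35248 + 239.64991) = 34.205 km
Threshold 31 km: N12 (28.191 km) is within range.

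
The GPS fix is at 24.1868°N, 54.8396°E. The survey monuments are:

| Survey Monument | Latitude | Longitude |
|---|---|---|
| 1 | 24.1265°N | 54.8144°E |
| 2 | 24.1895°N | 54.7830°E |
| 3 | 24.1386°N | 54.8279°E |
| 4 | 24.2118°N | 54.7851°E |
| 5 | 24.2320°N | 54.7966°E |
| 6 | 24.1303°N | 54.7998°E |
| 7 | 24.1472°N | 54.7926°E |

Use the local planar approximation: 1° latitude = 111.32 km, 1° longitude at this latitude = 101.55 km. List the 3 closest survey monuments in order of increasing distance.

3, 2, 4

Distances from 24.1868°N, 54.8396°E:
1: √((-0.0603·111.32)² + (-0.0252·101.55)²) = √(45.058945 + 6.548788) = 7.1839 km
2: √((0.0027·111.32)² + (-0.0566·101.55)²) = √(0.090339 + 33.036400) = 5.7556 km
3: √((-0.0482·111.32)² + (-0.0117·101.55)²) = √(28.789921 + 1.411665) = 5.4956 km
4: √((0.0250·111.32)² + (-0.0545·101.55)²) = √(7.745089 + 30.630414) = 6.1948 km
5: √((0.0452·111.32)² + (-0.0430·101.55)²) = √(25.317643 + 19.067632) = 6.6622 km
6: √((-0.0565·111.32)² + (-0.0398·101.55)²) = √(39.558817 + 16.335258) = 7.4762 km
7: √((-0.0396·111.32)² + (-0.0470·101.55)²) = √(19.432862 + 22.780097) = 6.4972 km
Sorted: 3 (5.4956 km) < 2 (5.7556 km) < 4 (6.1948 km) < 7 (6.4972 km) < 5 (6.6622 km) < …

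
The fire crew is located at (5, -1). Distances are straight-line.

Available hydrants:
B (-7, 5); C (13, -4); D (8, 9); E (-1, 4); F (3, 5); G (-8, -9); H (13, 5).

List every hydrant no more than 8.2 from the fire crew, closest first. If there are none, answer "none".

Distances from (5, -1):
B: √((-12)² + (6)²) = √(144.000 + 36.000) = 13.4
C: √((8)² + (-3)²) = √(64.000 + 9.000) = 8.5
D: √((3)² + (10)²) = √(9.000 + 100.000) = 10.4
E: √((-6)² + (5)²) = √(36.000 + 25.000) = 7.8
F: √((-2)² + (6)²) = √(4.000 + 36.000) = 6.3
G: √((-13)² + (-8)²) = √(169.000 + 64.000) = 15.3
H: √((8)² + (6)²) = √(64.000 + 36.000) = 10.0
Threshold 8.2: F (6.3), E (7.8) are within range.

F, E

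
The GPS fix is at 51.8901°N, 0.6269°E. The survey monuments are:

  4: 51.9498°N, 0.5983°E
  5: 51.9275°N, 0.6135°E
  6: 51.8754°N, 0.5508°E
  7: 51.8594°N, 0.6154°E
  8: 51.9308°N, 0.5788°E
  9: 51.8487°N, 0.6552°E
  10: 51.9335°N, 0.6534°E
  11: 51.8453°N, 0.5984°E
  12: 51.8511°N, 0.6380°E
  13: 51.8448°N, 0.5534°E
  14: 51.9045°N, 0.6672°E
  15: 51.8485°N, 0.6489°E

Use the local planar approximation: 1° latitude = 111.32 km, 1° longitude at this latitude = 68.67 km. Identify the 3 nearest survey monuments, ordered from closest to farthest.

Distances from 51.8901°N, 0.6269°E:
4: √((0.0597·111.32)² + (-0.0286·68.67)²) = √(44.166711 + 3.857147) = 6.9299 km
5: √((0.0374·111.32)² + (-0.0134·68.67)²) = √(17.333633 + 0.846728) = 4.2638 km
6: √((-0.0147·111.32)² + (-0.0761·68.67)²) = √(2.677818 + 27.308850) = 5.4760 km
7: √((-0.0307·111.32)² + (-0.0115·68.67)²) = √(11.679470 + 0.623634) = 3.5076 km
8: √((0.0407·111.32)² + (-0.0481·68.67)²) = √(20.527460 + 10.909987) = 5.6069 km
9: √((-0.0414·111.32)² + (0.0283·68.67)²) = √(21.239636 + 3.776652) = 5.0016 km
10: √((0.0434·111.32)² + (0.0265·68.67)²) = √(23.341344 + 3.311508) = 5.1626 km
11: √((-0.0448·111.32)² + (-0.0285·68.67)²) = √(24.871525 + 3.830221) = 5.3574 km
12: √((-0.0390·111.32)² + (0.0111·68.67)²) = √(18.848449 + 0.581005) = 4.4079 km
13: √((-0.0453·111.32)² + (-0.0735·68.67)²) = √(25.429791 + 25.474682) = 7.1347 km
14: √((0.0144·111.32)² + (0.0403·68.67)²) = √(2.569635 + 7.658508) = 3.1981 km
15: √((-0.0416·111.32)² + (0.0220·68.67)²) = √(21.445346 + 2.282335) = 4.8711 km
Sorted: 14 (3.1981 km) < 7 (3.5076 km) < 5 (4.2638 km) < 12 (4.4079 km) < 15 (4.8711 km) < …

14, 7, 5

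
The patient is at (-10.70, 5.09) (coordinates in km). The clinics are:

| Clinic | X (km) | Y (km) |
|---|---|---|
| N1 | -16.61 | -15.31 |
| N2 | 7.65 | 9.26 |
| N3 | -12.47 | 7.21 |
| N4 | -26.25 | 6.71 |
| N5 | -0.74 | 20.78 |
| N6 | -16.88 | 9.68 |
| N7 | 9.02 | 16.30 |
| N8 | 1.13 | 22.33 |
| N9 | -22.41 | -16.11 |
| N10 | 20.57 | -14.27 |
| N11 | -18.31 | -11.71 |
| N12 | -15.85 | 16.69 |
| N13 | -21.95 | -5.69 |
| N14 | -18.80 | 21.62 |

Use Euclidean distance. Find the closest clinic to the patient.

Distances from (-10.70, 5.09):
N1: √((-5.91)² + (-20.40)²) = √(34.9281 + 416.1600) = 21.24 km
N2: √((18.35)² + (4.17)²) = √(336.7225 + 17.3889) = 18.82 km
N3: √((-1.77)² + (2.12)²) = √(3.1329 + 4.4944) = 2.76 km
N4: √((-15.55)² + (1.62)²) = √(241.8025 + 2.6244) = 15.63 km
N5: √((9.96)² + (15.69)²) = √(99.2016 + 246.1761) = 18.58 km
N6: √((-6.18)² + (4.59)²) = √(38.1924 + 21.0681) = 7.70 km
N7: √((19.72)² + (11.21)²) = √(388.8784 + 125.6641) = 22.68 km
N8: √((11.83)² + (17.24)²) = √(139.9489 + 297.2176) = 20.91 km
N9: √((-11.71)² + (-21.20)²) = √(137.1241 + 449.4400) = 24.22 km
N10: √((31.27)² + (-19.36)²) = √(977.8129 + 374.8096) = 36.78 km
N11: √((-7.61)² + (-16.80)²) = √(57.9121 + 282.2400) = 18.44 km
N12: √((-5.15)² + (11.60)²) = √(26.5225 + 134.5600) = 12.69 km
N13: √((-11.25)² + (-10.78)²) = √(126.5625 + 116.2084) = 15.58 km
N14: √((-8.10)² + (16.53)²) = √(65.6100 + 273.2409) = 18.41 km
Minimum: N3 at 2.76 km.

N3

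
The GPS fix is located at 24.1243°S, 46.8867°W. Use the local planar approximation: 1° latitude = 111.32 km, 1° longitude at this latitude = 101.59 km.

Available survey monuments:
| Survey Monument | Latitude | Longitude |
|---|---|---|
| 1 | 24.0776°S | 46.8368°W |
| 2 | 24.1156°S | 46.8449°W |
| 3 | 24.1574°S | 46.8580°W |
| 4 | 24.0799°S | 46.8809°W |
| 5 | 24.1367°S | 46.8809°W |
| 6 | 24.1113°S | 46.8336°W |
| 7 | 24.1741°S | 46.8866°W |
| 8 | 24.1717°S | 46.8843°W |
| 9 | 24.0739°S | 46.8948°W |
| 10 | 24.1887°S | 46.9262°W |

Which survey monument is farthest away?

10

Distances from 24.1243°S, 46.8867°W:
1: √((0.0467·111.32)² + (0.0499·101.59)²) = √(27.025899 + 25.698218) = 7.2611 km
2: √((0.0087·111.32)² + (0.0418·101.59)²) = √(0.937961 + 18.032440) = 4.3555 km
3: √((-0.0331·111.32)² + (0.0287·101.59)²) = √(13.576955 + 8.500916) = 4.6987 km
4: √((0.0444·111.32)² + (0.0058·101.59)²) = √(24.429374 + 0.347183) = 4.9776 km
5: √((-0.0124·111.32)² + (0.0058·101.59)²) = √(1.905416 + 0.347183) = 1.5009 km
6: √((0.0130·111.32)² + (0.0531·101.59)²) = √(2.094272 + 29.099864) = 5.5852 km
7: √((-0.0498·111.32)² + (0.0001·101.59)²) = √(30.733009 + 0.000103) = 5.5437 km
8: √((-0.0474·111.32)² + (0.0024·101.59)²) = √(27.842170 + 0.059446) = 5.2822 km
9: √((0.0504·111.32)² + (-0.0081·101.59)²) = √(31.478024 + 0.677130) = 5.6706 km
10: √((-0.0644·111.32)² + (-0.0395·101.59)²) = √(51.394676 + 16.102604) = 8.2157 km
Maximum: 10 at 8.2157 km.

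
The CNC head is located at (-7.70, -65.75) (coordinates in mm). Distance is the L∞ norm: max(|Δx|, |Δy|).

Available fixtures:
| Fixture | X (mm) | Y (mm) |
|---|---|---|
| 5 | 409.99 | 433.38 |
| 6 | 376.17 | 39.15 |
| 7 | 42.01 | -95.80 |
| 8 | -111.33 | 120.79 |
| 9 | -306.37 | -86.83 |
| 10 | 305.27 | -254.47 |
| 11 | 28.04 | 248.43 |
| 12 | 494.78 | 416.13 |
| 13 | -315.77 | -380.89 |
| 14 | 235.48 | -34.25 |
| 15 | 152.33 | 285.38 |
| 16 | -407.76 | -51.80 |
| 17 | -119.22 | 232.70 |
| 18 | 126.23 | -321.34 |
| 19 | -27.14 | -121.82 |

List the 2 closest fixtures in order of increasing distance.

Distances from (-7.70, -65.75):
5: max(|417.69|, |499.13|) = 499.13 mm
6: max(|383.87|, |104.90|) = 383.87 mm
7: max(|49.71|, |-30.05|) = 49.71 mm
8: max(|-103.63|, |186.54|) = 186.54 mm
9: max(|-298.67|, |-21.08|) = 298.67 mm
10: max(|312.97|, |-188.72|) = 312.97 mm
11: max(|35.74|, |314.18|) = 314.18 mm
12: max(|502.48|, |481.88|) = 502.48 mm
13: max(|-308.07|, |-315.14|) = 315.14 mm
14: max(|243.18|, |31.50|) = 243.18 mm
15: max(|160.03|, |351.13|) = 351.13 mm
16: max(|-400.06|, |13.95|) = 400.06 mm
17: max(|-111.52|, |298.45|) = 298.45 mm
18: max(|133.93|, |-255.59|) = 255.59 mm
19: max(|-19.44|, |-56.07|) = 56.07 mm
Sorted: 7 (49.71 mm) < 19 (56.07 mm) < 8 (186.54 mm) < 14 (243.18 mm) < …

7, 19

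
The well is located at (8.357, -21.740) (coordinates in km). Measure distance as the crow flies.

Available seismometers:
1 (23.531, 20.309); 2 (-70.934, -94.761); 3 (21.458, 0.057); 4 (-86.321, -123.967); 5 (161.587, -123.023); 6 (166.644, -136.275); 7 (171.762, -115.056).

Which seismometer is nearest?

Distances from (8.357, -21.740):
1: 44.703 km
2: 107.792 km
3: 25.431 km
4: 139.335 km
5: 183.678 km
6: 195.379 km
7: 188.173 km
Minimum: 3 at 25.431 km.

3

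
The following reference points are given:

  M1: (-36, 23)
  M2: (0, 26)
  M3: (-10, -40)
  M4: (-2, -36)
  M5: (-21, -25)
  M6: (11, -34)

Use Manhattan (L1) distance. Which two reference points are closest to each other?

Pairwise distances:
M1–M2: 39
M1–M3: 89
M1–M4: 93
M1–M5: 63
M1–M6: 104
M2–M3: 76
M2–M4: 64
M2–M5: 72
M2–M6: 71
M3–M4: 12
M3–M5: 26
M3–M6: 27
M4–M5: 30
M4–M6: 15
M5–M6: 41
Closest pair: M3–M4 at 12.

M3 and M4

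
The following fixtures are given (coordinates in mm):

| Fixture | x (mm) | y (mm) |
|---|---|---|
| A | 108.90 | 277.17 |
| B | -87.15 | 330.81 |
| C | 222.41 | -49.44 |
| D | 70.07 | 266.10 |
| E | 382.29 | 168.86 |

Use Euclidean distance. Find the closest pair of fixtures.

A and D

Pairwise distances:
A–B: 203.26 mm
A–C: 345.77 mm
A–D: 40.38 mm
A–E: 294.06 mm
B–C: 490.32 mm
B–D: 170.02 mm
B–E: 496.59 mm
C–D: 350.39 mm
C–E: 270.59 mm
D–E: 327.01 mm
Closest pair: A–D at 40.38 mm.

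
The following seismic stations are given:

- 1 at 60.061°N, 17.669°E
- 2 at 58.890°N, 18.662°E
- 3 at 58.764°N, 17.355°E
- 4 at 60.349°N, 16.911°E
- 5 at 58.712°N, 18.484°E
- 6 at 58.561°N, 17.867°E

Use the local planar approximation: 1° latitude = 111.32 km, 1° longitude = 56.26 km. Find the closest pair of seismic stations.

Pairwise distances:
1–2: √((-1.171·111.32)² + (0.993·56.26)²) = √(16992.61374 + 3121.03007) = 141.823 km
1–3: √((-1.297·111.32)² + (-0.314·56.26)²) = √(20846.17347 + 312.07484) = 145.459 km
1–4: √((0.288·111.32)² + (-0.758·56.26)²) = √(1027.85386 + 1818.60285) = 53.352 km
1–5: √((-1.349·111.32)² + (0.815·56.26)²) = √(22551.23313 + 2102.39673) = 157.015 km
1–6: √((-1.500·111.32)² + (0.198·56.26)²) = √(27882.32040 + 124.08801) = 167.351 km
2–3: √((-0.126·111.32)² + (-1.307·56.26)²) = √(196.73765 + 5406.92855) = 74.858 km
2–4: √((1.459·111.32)² + (-1.751·56.26)²) = √(26378.91808 + 9704.46835) = 189.956 km
2–5: √((-0.178·111.32)² + (-0.178·56.26)²) = √(392.63264 + 100.28580) = 22.202 km
2–6: √((-0.329·111.32)² + (-0.795·56.26)²) = √(1341.33789 + 2000.47769) = 57.808 km
3–4: √((1.585·111.32)² + (-0.444·56.26)²) = √(31131.84994 + 623.97242) = 178.202 km
3–5: √((-0.052·111.32)² + (1.129·56.26)²) = √(33.50835 + 4034.47789) = 63.781 km
3–6: √((-0.203·111.32)² + (0.512·56.26)²) = √(510.66780 + 829.73494) = 36.612 km
4–5: √((-1.637·111.32)² + (1.573·56.26)²) = √(33208.07905 + 7831.71547) = 202.583 km
4–6: √((-1.788·111.32)² + (0.956·56.26)²) = √(39616.98529 + 2892.77889) = 206.179 km
5–6: √((-0.151·111.32)² + (-0.617·56.26)²) = √(282.55324 + 1204.95210) = 38.568 km
Closest pair: 2–5 at 22.202 km.

2 and 5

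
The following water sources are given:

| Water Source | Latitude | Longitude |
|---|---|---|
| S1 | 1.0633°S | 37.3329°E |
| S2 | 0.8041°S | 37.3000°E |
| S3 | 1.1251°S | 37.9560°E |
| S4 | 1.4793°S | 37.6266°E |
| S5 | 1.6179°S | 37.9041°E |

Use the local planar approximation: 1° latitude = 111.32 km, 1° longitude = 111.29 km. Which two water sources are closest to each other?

Pairwise distances:
S1–S2: √((0.2592·111.32)² + (-0.0329·111.29)²) = √(832.561626 + 13.406150) = 29.0855 km
S1–S3: √((-0.0618·111.32)² + (0.6231·111.29)²) = √(47.328566 + 4808.701148) = 69.6852 km
S1–S4: √((-0.4160·111.32)² + (0.2937·111.29)²) = √(2144.534595 + 1068.366294) = 56.6825 km
S1–S5: √((-0.5546·111.32)² + (0.5712·111.29)²) = √(3811.589534 + 4040.998436) = 88.6148 km
S2–S3: √((-0.3210·111.32)² + (0.6560·111.29)²) = √(1276.898745 + 5329.911079) = 81.2823 km
S2–S4: √((-0.6752·111.32)² + (0.3266·111.29)²) = √(5649.516255 + 1321.127235) = 83.4904 km
S2–S5: √((-0.8138·111.32)² + (0.6041·111.29)²) = √(8206.949600 + 4519.911759) = 112.8134 km
S3–S4: √((-0.3542·111.32)² + (-0.3294·111.29)²) = √(1554.688940 + 1343.876855) = 53.8383 km
S3–S5: √((-0.4928·111.32)² + (-0.0519·111.29)²) = √(3009.454583 + 33.361610) = 55.1617 km
S4–S5: √((-0.1386·111.32)² + (0.2775·111.29)²) = √(238.052560 + 953.758145) = 34.5226 km
Closest pair: S1–S2 at 29.0855 km.

S1 and S2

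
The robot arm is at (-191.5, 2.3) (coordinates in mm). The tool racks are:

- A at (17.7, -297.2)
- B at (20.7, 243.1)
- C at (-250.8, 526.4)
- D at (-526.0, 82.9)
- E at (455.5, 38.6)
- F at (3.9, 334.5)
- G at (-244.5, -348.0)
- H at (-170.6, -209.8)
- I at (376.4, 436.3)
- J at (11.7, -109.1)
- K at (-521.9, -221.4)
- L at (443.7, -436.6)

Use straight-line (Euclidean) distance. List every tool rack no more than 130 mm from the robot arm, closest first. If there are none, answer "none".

Distances from (-191.5, 2.3):
A: √((209.2)² + (-299.5)²) = √(43764.640 + 89700.250) = 365.3 mm
B: √((212.2)² + (240.8)²) = √(45028.840 + 57984.640) = 321.0 mm
C: √((-59.3)² + (524.1)²) = √(3516.490 + 274680.810) = 527.4 mm
D: √((-334.5)² + (80.6)²) = √(111890.250 + 6496.360) = 344.1 mm
E: √((647.0)² + (36.3)²) = √(418609.000 + 1317.690) = 648.0 mm
F: √((195.4)² + (332.2)²) = √(38181.160 + 110356.840) = 385.4 mm
G: √((-53.0)² + (-350.3)²) = √(2809.000 + 122710.090) = 354.3 mm
H: √((20.9)² + (-212.1)²) = √(436.810 + 44986.410) = 213.1 mm
I: √((567.9)² + (434.0)²) = √(322510.410 + 188356.000) = 714.7 mm
J: √((203.2)² + (-111.4)²) = √(41290.240 + 12409.960) = 231.7 mm
K: √((-330.4)² + (-223.7)²) = √(109164.160 + 50041.690) = 399.0 mm
L: √((635.2)² + (-438.9)²) = √(403479.040 + 192633.210) = 772.1 mm
Threshold 130 mm: none within range.

none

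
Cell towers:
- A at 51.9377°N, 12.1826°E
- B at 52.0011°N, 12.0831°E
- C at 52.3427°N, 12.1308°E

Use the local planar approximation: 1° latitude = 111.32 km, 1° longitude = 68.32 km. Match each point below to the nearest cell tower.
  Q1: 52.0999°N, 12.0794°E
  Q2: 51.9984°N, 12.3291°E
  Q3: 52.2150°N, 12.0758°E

Q1→B; Q2→A; Q3→C

Q1 at 52.0999°N, 12.0794°E:
  A: 19.3839 km
  B: 11.0013 km
  C: 27.2557 km
  → nearest: B (11.0013 km)
Q2 at 51.9984°N, 12.3291°E:
  A: 12.0763 km
  B: 16.8094 km
  C: 40.6514 km
  → nearest: A (12.0763 km)
Q3 at 52.2150°N, 12.0758°E:
  A: 31.7197 km
  B: 23.8166 km
  C: 14.7038 km
  → nearest: C (14.7038 km)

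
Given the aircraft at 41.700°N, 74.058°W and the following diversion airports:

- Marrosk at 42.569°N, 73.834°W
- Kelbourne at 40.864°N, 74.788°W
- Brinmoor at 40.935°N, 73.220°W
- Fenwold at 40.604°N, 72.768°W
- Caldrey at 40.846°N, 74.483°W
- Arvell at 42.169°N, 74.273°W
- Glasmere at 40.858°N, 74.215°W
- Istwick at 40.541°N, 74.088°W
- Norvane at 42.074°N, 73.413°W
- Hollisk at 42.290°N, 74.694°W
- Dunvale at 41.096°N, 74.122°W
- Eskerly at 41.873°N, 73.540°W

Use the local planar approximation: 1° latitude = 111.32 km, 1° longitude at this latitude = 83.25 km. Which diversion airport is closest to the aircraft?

Eskerly

Distances from 41.700°N, 74.058°W:
Marrosk: √((0.869·111.32)² + (0.224·83.25)²) = √(9358.06265 + 347.74790) = 98.518 km
Kelbourne: √((-0.836·111.32)² + (-0.730·83.25)²) = √(8660.81875 + 3693.29676) = 111.149 km
Brinmoor: √((-0.765·111.32)² + (0.838·83.25)²) = √(7252.19154 + 4866.94593) = 110.087 km
Fenwold: √((-1.096·111.32)² + (1.290·83.25)²) = √(14885.63973 + 11533.14906) = 162.539 km
Caldrey: √((-0.854·111.32)² + (-0.425·83.25)²) = √(9037.78773 + 1251.83285) = 101.438 km
Arvell: √((0.469·111.32)² + (-0.215·83.25)²) = √(2725.78803 + 320.36525) = 55.192 km
Glasmere: √((-0.842·111.32)² + (-0.157·83.25)²) = √(8785.58284 + 170.83144) = 94.638 km
Istwick: √((-1.159·111.32)² + (-0.030·83.25)²) = √(16646.12944 + 6.23751) = 129.044 km
Norvane: √((0.374·111.32)² + (0.645·83.25)²) = √(1733.36331 + 2883.28726) = 67.946 km
Hollisk: √((0.590·111.32)² + (-0.636·83.25)²) = √(4313.70477 + 2803.38481) = 84.363 km
Dunvale: √((-0.604·111.32)² + (-0.064·83.25)²) = √(4520.85182 + 28.38758) = 67.448 km
Eskerly: √((0.173·111.32)² + (0.518·83.25)²) = √(370.88443 + 1859.63625) = 47.228 km
Minimum: Eskerly at 47.228 km.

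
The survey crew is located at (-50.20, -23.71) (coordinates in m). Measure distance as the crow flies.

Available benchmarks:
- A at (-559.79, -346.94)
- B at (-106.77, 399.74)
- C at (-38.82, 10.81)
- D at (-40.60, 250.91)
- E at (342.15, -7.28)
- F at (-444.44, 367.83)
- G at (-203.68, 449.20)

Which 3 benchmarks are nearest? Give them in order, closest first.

Distances from (-50.20, -23.71):
A: √((-509.59)² + (-323.23)²) = √(259681.9681 + 104477.6329) = 603.46 m
B: √((-56.57)² + (423.45)²) = √(3200.1649 + 179309.9025) = 427.21 m
C: √((11.38)² + (34.52)²) = √(129.5044 + 1191.6304) = 36.35 m
D: √((9.60)² + (274.62)²) = √(92.1600 + 75416.1444) = 274.79 m
E: √((392.35)² + (16.43)²) = √(153938.5225 + 269.9449) = 392.69 m
F: √((-394.24)² + (391.54)²) = √(155425.1776 + 153303.5716) = 555.63 m
G: √((-153.48)² + (472.91)²) = √(23556.1104 + 223643.8681) = 497.19 m
Sorted: C (36.35 m) < D (274.79 m) < E (392.69 m) < B (427.21 m) < G (497.19 m) < …

C, D, E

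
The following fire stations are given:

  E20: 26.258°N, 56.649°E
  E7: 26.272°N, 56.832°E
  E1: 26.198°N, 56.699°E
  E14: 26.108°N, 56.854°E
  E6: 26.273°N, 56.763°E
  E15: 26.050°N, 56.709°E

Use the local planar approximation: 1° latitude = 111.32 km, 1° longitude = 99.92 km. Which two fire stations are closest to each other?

Pairwise distances:
E7–E6: 6.895 km
E20–E1: 8.341 km
E1–E6: 10.517 km
E20–E6: 11.513 km
E7–E1: 15.635 km
E14–E15: 15.862 km
E1–E15: 16.506 km
E20–E7: 18.352 km
E7–E14: 18.388 km
E1–E14: 18.446 km
E14–E6: 20.495 km
E20–E15: 23.918 km
E6–E15: 25.404 km
E20–E14: 26.427 km
E7–E15: 27.600 km
Closest pair: E7–E6 at 6.895 km.

E7 and E6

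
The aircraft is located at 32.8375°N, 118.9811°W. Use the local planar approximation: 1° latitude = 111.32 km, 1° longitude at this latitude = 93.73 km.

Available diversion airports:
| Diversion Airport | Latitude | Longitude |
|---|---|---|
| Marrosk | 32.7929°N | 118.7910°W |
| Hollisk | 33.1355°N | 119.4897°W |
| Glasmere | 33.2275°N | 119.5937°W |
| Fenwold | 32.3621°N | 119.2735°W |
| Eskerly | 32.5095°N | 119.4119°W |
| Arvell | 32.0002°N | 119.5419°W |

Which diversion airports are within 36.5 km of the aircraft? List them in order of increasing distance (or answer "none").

Marrosk

Distances from 32.8375°N, 118.9811°W:
Marrosk: √((-0.0446·111.32)² + (0.1901·93.73)²) = √(24.649954 + 317.483725) = 18.4969 km
Hollisk: √((0.2980·111.32)² + (-0.5086·93.73)²) = √(1100.471814 + 2272.531678) = 58.0776 km
Glasmere: √((0.3900·111.32)² + (-0.6126·93.73)²) = √(1884.844859 + 3296.941331) = 71.9846 km
Fenwold: √((-0.4754·111.32)² + (-0.2924·93.73)²) = √(2800.688126 + 751.124574) = 59.5971 km
Eskerly: √((-0.3280·111.32)² + (-0.4308·93.73)²) = √(1333.196248 + 1630.454273) = 54.4394 km
Arvell: √((-0.8373·111.32)² + (-0.5608·93.73)²) = √(8687.775258 + 2762.951388) = 107.0081 km
Threshold 36.5 km: Marrosk (18.4969 km) is within range.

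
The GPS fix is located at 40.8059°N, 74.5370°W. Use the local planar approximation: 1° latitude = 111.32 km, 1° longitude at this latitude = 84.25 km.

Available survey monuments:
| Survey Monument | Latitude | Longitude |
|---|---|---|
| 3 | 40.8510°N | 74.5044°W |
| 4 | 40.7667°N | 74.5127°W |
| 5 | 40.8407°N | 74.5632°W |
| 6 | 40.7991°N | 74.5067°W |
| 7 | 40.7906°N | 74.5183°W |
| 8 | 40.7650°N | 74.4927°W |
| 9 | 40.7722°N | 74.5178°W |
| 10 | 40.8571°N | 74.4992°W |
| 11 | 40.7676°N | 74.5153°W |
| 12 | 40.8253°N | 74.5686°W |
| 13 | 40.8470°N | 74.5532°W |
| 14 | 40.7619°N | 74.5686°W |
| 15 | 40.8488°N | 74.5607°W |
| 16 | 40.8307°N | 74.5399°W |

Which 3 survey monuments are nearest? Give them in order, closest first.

7, 6, 16

Distances from 40.8059°N, 74.5370°W:
3: 5.7227 km
4: 4.8201 km
5: 4.4587 km
6: 2.6626 km
7: 2.3201 km
8: 5.8872 km
9: 4.0854 km
10: 6.5290 km
11: 4.6390 km
12: 3.4281 km
13: 4.7745 km
14: 5.5749 km
15: 5.1762 km
16: 2.7715 km
Sorted: 7 (2.3201 km) < 6 (2.6626 km) < 16 (2.7715 km) < 12 (3.4281 km) < 9 (4.0854 km) < …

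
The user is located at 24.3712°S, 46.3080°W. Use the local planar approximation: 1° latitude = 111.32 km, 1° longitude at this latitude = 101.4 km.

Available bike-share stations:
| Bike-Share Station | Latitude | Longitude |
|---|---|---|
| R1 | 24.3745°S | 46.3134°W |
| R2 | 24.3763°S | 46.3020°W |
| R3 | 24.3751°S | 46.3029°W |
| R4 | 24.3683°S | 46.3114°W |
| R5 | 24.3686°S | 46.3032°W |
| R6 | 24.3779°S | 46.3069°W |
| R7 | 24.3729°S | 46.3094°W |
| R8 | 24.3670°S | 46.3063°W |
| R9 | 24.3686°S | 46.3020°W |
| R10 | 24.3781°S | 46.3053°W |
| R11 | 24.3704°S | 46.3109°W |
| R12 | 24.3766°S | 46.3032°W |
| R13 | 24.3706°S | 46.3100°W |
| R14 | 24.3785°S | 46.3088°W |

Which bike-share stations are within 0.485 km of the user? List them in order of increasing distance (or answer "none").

Distances from 24.3712°S, 46.3080°W:
R1: √((-0.0033·111.32)² + (-0.0054·101.4)²) = √(0.134950 + 0.299822) = 0.6594 km
R2: √((-0.0051·111.32)² + (0.0060·101.4)²) = √(0.322320 + 0.370151) = 0.8321 km
R3: √((-0.0039·111.32)² + (0.0051·101.4)²) = √(0.188484 + 0.267434) = 0.6752 km
R4: √((0.0029·111.32)² + (-0.0034·101.4)²) = √(0.104218 + 0.118859) = 0.4723 km
R5: √((0.0026·111.32)² + (0.0048·101.4)²) = √(0.083771 + 0.236896) = 0.5663 km
R6: √((-0.0067·111.32)² + (0.0011·101.4)²) = √(0.556283 + 0.012441) = 0.7541 km
R7: √((-0.0017·111.32)² + (-0.0014·101.4)²) = √(0.035813 + 0.020153) = 0.2366 km
R8: √((0.0042·111.32)² + (0.0017·101.4)²) = √(0.218597 + 0.029715) = 0.4983 km
R9: √((0.0026·111.32)² + (0.0060·101.4)²) = √(0.083771 + 0.370151) = 0.6737 km
R10: √((-0.0069·111.32)² + (0.0027·101.4)²) = √(0.589990 + 0.074955) = 0.8154 km
R11: √((0.0008·111.32)² + (-0.0029·101.4)²) = √(0.007931 + 0.086471) = 0.3072 km
R12: √((-0.0054·111.32)² + (0.0048·101.4)²) = √(0.361355 + 0.236896) = 0.7735 km
R13: √((0.0006·111.32)² + (-0.0020·101.4)²) = √(0.004461 + 0.041128) = 0.2135 km
R14: √((-0.0073·111.32)² + (-0.0008·101.4)²) = √(0.660377 + 0.006580) = 0.8167 km
Threshold 0.485 km: R13 (0.2135 km), R7 (0.2366 km), R11 (0.3072 km), R4 (0.4723 km) are within range.

R13, R7, R11, R4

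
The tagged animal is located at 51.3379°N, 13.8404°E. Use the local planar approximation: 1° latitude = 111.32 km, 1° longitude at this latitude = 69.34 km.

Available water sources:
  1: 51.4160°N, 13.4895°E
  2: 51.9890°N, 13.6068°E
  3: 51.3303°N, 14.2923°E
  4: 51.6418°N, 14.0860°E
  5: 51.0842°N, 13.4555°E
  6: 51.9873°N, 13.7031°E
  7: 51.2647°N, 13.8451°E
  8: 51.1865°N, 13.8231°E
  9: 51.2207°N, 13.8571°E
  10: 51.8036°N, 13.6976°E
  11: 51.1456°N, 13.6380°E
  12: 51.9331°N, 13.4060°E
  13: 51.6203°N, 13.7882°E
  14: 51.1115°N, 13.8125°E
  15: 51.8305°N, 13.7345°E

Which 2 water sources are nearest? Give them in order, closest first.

7, 9

Distances from 51.3379°N, 13.8404°E:
1: √((0.0781·111.32)² + (-0.3509·69.34)²) = √(75.587236 + 592.017318) = 25.8380 km
2: √((0.6511·111.32)² + (-0.2336·69.34)²) = √(5253.415922 + 262.369502) = 74.2683 km
3: √((-0.0076·111.32)² + (0.4519·69.34)²) = √(0.715770 + 981.866307) = 31.3462 km
4: √((0.3039·111.32)² + (0.2456·69.34)²) = √(1144.478914 + 290.017630) = 37.8747 km
5: √((-0.2537·111.32)² + (-0.3849·69.34)²) = √(797.604012 + 712.300906) = 38.8575 km
6: √((0.6494·111.32)² + (-0.1373·69.34)²) = √(5226.018754 + 90.637673) = 72.9154 km
7: √((-0.0732·111.32)² + (0.0047·69.34)²) = √(66.400073 + 0.106210) = 8.1551 km
8: √((-0.1514·111.32)² + (-0.0173·69.34)²) = √(284.052192 + 1.438997) = 16.8965 km
9: √((-0.1172·111.32)² + (0.0167·69.34)²) = √(170.216485 + 1.340913) = 13.0980 km
10: √((0.4657·111.32)² + (-0.1428·69.34)²) = √(2687.564347 + 98.044693) = 52.7789 km
11: √((-0.1923·111.32)² + (-0.2024·69.34)²) = √(458.252628 + 196.964832) = 25.5972 km
12: √((0.5952·111.32)² + (-0.4344·69.34)²) = √(4390.078039 + 907.292473) = 72.7830 km
13: √((0.2824·111.32)² + (-0.0522·69.34)²) = √(988.270382 + 13.101128) = 31.6445 km
14: √((-0.2264·111.32)² + (-0.0279·69.34)²) = √(635.183547 + 3.742623) = 25.2770 km
15: √((0.4926·111.32)² + (-0.1059·69.34)²) = √(3007.012340 + 53.921206) = 55.3257 km
Sorted: 7 (8.1551 km) < 9 (13.0980 km) < 8 (16.8965 km) < 14 (25.2770 km) < …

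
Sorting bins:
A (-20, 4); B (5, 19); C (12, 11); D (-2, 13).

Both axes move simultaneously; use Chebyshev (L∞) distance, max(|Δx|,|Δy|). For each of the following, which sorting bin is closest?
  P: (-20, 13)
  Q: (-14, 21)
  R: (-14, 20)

P→A; Q→D; R→D

P at (-20, 13):
  A: 9
  B: 25
  C: 32
  D: 18
  → nearest: A (9)
Q at (-14, 21):
  A: 17
  B: 19
  C: 26
  D: 12
  → nearest: D (12)
R at (-14, 20):
  A: 16
  B: 19
  C: 26
  D: 12
  → nearest: D (12)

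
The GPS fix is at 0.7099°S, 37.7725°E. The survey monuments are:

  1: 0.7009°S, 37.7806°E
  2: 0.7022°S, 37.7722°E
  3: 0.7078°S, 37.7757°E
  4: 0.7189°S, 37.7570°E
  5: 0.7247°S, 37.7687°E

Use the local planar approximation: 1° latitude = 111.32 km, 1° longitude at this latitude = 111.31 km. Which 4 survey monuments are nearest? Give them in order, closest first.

3, 2, 1, 5

Distances from 0.7099°S, 37.7725°E:
1: √((0.0090·111.32)² + (0.0081·111.31)²) = √(1.003764 + 0.812902) = 1.3478 km
2: √((0.0077·111.32)² + (-0.0003·111.31)²) = √(0.734730 + 0.001115) = 0.8578 km
3: √((0.0021·111.32)² + (0.0032·111.31)²) = √(0.054649 + 0.126873) = 0.4261 km
4: √((-0.0090·111.32)² + (-0.0155·111.31)²) = √(1.003764 + 2.976677) = 1.9951 km
5: √((-0.0148·111.32)² + (-0.0038·111.31)²) = √(2.714375 + 0.178910) = 1.7010 km
Sorted: 3 (0.4261 km) < 2 (0.8578 km) < 1 (1.3478 km) < 5 (1.7010 km) < 4 (1.9951 km)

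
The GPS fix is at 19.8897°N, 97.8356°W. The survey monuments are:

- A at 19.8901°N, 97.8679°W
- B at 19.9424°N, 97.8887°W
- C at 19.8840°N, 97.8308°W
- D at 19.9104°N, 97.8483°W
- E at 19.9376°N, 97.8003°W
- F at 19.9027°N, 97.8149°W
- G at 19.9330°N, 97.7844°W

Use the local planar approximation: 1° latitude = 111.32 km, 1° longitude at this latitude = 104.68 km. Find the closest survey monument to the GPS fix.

C

Distances from 19.8897°N, 97.8356°W:
A: 3.3815 km
B: 8.0817 km
C: 0.8094 km
D: 2.6603 km
E: 6.4875 km
F: 2.6057 km
G: 7.2083 km
Minimum: C at 0.8094 km.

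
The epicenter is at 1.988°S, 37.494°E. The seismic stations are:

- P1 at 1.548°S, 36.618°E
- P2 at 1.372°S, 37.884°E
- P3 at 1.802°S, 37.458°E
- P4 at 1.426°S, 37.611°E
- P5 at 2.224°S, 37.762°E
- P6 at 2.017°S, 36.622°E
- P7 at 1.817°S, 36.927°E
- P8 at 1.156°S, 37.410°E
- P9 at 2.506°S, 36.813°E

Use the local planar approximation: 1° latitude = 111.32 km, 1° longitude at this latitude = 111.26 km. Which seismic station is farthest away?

P1

Distances from 1.988°S, 37.494°E:
P1: 109.079 km
P2: 81.149 km
P3: 21.089 km
P4: 63.902 km
P5: 39.740 km
P6: 97.072 km
P7: 65.894 km
P8: 93.089 km
P9: 95.215 km
Maximum: P1 at 109.079 km.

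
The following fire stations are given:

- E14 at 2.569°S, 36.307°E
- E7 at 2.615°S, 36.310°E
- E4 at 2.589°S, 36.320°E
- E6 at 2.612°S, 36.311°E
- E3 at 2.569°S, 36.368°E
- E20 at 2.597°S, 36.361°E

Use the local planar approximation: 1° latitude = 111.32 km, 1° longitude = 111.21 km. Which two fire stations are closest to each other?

Pairwise distances:
E14–E7: √((-0.046·111.32)² + (0.003·111.21)²) = √(26.22177 + 0.11131) = 5.132 km
E14–E4: √((-0.020·111.32)² + (0.013·111.21)²) = √(4.95686 + 2.09014) = 2.655 km
E14–E6: √((-0.043·111.32)² + (0.004·111.21)²) = √(22.91307 + 0.19788) = 4.807 km
E14–E3: √((0.000·111.32)² + (0.061·111.21)²) = √(0.00000 + 46.02008) = 6.784 km
E14–E20: √((-0.028·111.32)² + (0.054·111.21)²) = √(9.71544 + 36.06411) = 6.766 km
E7–E4: √((0.026·111.32)² + (0.010·111.21)²) = √(8.37709 + 1.23677) = 3.101 km
E7–E6: √((0.003·111.32)² + (0.001·111.21)²) = √(0.11153 + 0.01237) = 0.352 km
E7–E3: √((0.046·111.32)² + (0.058·111.21)²) = √(26.22177 + 41.60482) = 8.236 km
E7–E20: √((0.018·111.32)² + (0.051·111.21)²) = √(4.01505 + 32.16829) = 6.015 km
E4–E6: √((-0.023·111.32)² + (-0.009·111.21)²) = √(6.55544 + 1.00178) = 2.749 km
E4–E3: √((0.020·111.32)² + (0.048·111.21)²) = √(4.95686 + 28.49510) = 5.784 km
E4–E20: √((-0.008·111.32)² + (0.041·111.21)²) = √(0.79310 + 20.79004) = 4.646 km
E6–E3: √((0.043·111.32)² + (0.057·111.21)²) = √(22.91307 + 40.18254) = 7.943 km
E6–E20: √((0.015·111.32)² + (0.050·111.21)²) = √(2.78823 + 30.91916) = 5.806 km
E3–E20: √((-0.028·111.32)² + (-0.007·111.21)²) = √(9.71544 + 0.60602) = 3.213 km
Closest pair: E7–E6 at 0.352 km.

E7 and E6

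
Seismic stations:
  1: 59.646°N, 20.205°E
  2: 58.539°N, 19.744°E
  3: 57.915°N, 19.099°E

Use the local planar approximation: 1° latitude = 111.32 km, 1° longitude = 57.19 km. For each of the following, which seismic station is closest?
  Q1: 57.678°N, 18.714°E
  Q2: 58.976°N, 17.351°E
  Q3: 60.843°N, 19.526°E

Q1→3; Q2→2; Q3→1

Q1 at 57.678°N, 18.714°E:
  1: 235.087 km
  2: 112.501 km
  3: 34.364 km
  → nearest: 3 (34.364 km)
Q2 at 58.976°N, 17.351°E:
  1: 179.454 km
  2: 145.245 km
  3: 154.738 km
  → nearest: 2 (145.245 km)
Q3 at 60.843°N, 19.526°E:
  1: 138.793 km
  2: 256.784 km
  3: 326.858 km
  → nearest: 1 (138.793 km)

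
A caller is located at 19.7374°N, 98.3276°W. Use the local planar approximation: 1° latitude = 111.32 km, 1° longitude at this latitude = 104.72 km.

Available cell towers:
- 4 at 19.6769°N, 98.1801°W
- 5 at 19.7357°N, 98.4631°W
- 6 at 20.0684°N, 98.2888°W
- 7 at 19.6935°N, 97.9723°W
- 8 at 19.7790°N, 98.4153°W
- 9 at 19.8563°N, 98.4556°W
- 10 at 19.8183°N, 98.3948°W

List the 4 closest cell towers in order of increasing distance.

8, 10, 5, 4

Distances from 19.7374°N, 98.3276°W:
4: 16.8506 km
5: 14.1908 km
6: 37.0703 km
7: 37.5266 km
8: 10.2854 km
9: 18.8378 km
10: 11.4292 km
Sorted: 8 (10.2854 km) < 10 (11.4292 km) < 5 (14.1908 km) < 4 (16.8506 km) < 9 (18.8378 km) < 6 (37.0703 km) < …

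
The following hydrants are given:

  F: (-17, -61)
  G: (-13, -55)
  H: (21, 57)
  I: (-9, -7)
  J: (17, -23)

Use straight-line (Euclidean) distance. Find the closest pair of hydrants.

Pairwise distances:
F–G: 7.2
F–H: 124.0
F–I: 54.6
F–J: 51.0
G–H: 117.0
G–I: 48.2
G–J: 43.9
H–I: 70.7
H–J: 80.1
I–J: 30.5
Closest pair: F–G at 7.2.

F and G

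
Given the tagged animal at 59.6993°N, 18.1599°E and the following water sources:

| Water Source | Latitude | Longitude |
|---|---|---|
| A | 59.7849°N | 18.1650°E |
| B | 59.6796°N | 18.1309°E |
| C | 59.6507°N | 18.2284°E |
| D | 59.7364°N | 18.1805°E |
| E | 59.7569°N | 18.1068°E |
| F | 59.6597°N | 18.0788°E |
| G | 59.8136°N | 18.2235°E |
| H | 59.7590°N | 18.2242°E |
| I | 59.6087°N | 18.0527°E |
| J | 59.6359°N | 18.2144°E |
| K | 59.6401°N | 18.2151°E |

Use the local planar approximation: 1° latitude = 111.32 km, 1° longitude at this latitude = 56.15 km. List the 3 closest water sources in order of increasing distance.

B, D, F

Distances from 59.6993°N, 18.1599°E:
A: 9.5333 km
B: 2.7314 km
C: 6.6380 km
D: 4.2889 km
E: 7.0713 km
F: 6.3380 km
G: 13.2155 km
H: 7.5632 km
I: 11.7453 km
J: 7.6926 km
K: 7.2826 km
Sorted: B (2.7314 km) < D (4.2889 km) < F (6.3380 km) < C (6.6380 km) < E (7.0713 km) < …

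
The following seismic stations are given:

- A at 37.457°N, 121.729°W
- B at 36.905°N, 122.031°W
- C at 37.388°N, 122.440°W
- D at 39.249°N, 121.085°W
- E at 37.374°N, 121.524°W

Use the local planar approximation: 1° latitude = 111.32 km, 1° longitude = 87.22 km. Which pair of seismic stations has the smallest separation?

A and E

Pairwise distances:
A–E: √((-0.083·111.32)² + (0.205·87.22)²) = √(85.36947 + 319.69798) = 20.126 km
A–C: √((-0.069·111.32)² + (-0.711·87.22)²) = √(58.99899 + 3845.66426) = 62.487 km
B–C: √((0.483·111.32)² + (-0.409·87.22)²) = √(2890.95051 + 1272.56150) = 64.525 km
A–B: √((-0.552·111.32)² + (-0.302·87.22)²) = √(3775.93536 + 693.81878) = 66.856 km
B–E: √((0.469·111.32)² + (0.507·87.22)²) = √(2725.78803 + 1955.45616) = 68.420 km
C–E: √((-0.014·111.32)² + (0.916·87.22)²) = √(2.42886 + 6382.97454) = 79.909 km
A–D: √((1.792·111.32)² + (0.644·87.22)²) = √(39794.44077 + 3155.03295) = 207.243 km
D–E: √((-1.875·111.32)² + (-0.439·87.22)²) = √(43566.12563 + 1466.09194) = 212.208 km
C–D: √((1.861·111.32)² + (1.355·87.22)²) = √(42917.96701 + 13967.24513) = 238.506 km
B–D: √((2.344·111.32)² + (0.946·87.22)²) = √(68086.59411 + 6807.91990) = 273.669 km
Closest pair: A–E at 20.126 km.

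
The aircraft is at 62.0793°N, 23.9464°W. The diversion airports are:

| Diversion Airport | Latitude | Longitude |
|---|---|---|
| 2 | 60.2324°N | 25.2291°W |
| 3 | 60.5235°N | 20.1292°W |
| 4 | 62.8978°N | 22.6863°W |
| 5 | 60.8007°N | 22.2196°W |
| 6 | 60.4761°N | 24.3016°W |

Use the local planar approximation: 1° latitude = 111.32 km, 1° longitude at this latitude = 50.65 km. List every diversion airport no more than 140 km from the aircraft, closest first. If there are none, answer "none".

4

Distances from 62.0793°N, 23.9464°W:
2: √((-1.8469·111.32)² + (-1.2827·50.65)²) = √(42270.088579 + 4220.939126) = 215.6178 km
3: √((-1.5558·111.32)² + (3.8172·50.65)²) = √(29995.349708 + 37380.811884) = 259.5692 km
4: √((0.8185·111.32)² + (1.2601·50.65)²) = √(8302.019762 + 4073.511273) = 111.2454 km
5: √((-1.2786·111.32)² + (1.7268·50.65)²) = √(20258.896958 + 7649.674912) = 167.0586 km
6: √((-1.6032·111.32)² + (-0.3552·50.65)²) = √(31850.906978 + 323.671763) = 179.3727 km
Threshold 140 km: 4 (111.2454 km) is within range.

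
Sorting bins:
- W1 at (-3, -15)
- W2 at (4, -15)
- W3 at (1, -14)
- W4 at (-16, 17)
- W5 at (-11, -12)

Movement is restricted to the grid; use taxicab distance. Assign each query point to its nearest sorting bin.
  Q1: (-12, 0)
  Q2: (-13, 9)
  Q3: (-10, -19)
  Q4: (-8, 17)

Q1→W5; Q2→W4; Q3→W5; Q4→W4

Q1 at (-12, 0):
  W1: |9| + |-15| = 9 + 15 = 24
  W2: |16| + |-15| = 16 + 15 = 31
  W3: |13| + |-14| = 13 + 14 = 27
  W4: |-4| + |17| = 4 + 17 = 21
  W5: |1| + |-12| = 1 + 12 = 13
  → nearest: W5 (13)
Q2 at (-13, 9):
  W1: |10| + |-24| = 10 + 24 = 34
  W2: |17| + |-24| = 17 + 24 = 41
  W3: |14| + |-23| = 14 + 23 = 37
  W4: |-3| + |8| = 3 + 8 = 11
  W5: |2| + |-21| = 2 + 21 = 23
  → nearest: W4 (11)
Q3 at (-10, -19):
  W1: |7| + |4| = 7 + 4 = 11
  W2: |14| + |4| = 14 + 4 = 18
  W3: |11| + |5| = 11 + 5 = 16
  W4: |-6| + |36| = 6 + 36 = 42
  W5: |-1| + |7| = 1 + 7 = 8
  → nearest: W5 (8)
Q4 at (-8, 17):
  W1: |5| + |-32| = 5 + 32 = 37
  W2: |12| + |-32| = 12 + 32 = 44
  W3: |9| + |-31| = 9 + 31 = 40
  W4: |-8| + |0| = 8 + 0 = 8
  W5: |-3| + |-29| = 3 + 29 = 32
  → nearest: W4 (8)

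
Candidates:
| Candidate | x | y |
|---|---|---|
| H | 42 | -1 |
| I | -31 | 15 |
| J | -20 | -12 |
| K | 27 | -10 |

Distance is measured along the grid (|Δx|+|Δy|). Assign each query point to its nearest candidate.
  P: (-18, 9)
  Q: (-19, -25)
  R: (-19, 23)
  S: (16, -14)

P→I; Q→J; R→I; S→K

P at (-18, 9):
  H: 70
  I: 19
  J: 23
  K: 64
  → nearest: I (19)
Q at (-19, -25):
  H: 85
  I: 52
  J: 14
  K: 61
  → nearest: J (14)
R at (-19, 23):
  H: 85
  I: 20
  J: 36
  K: 79
  → nearest: I (20)
S at (16, -14):
  H: 39
  I: 76
  J: 38
  K: 15
  → nearest: K (15)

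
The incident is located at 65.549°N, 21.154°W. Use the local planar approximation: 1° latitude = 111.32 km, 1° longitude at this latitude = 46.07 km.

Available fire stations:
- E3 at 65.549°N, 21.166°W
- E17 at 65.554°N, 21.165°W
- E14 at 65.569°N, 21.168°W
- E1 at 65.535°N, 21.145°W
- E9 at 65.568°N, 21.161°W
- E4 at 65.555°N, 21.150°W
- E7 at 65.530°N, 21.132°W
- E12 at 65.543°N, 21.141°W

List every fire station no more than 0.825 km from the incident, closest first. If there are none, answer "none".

E3, E4, E17

Distances from 65.549°N, 21.154°W:
E3: √((0.000·111.32)² + (-0.012·46.07)²) = √(0.00000 + 0.30563) = 0.553 km
E17: √((0.005·111.32)² + (-0.011·46.07)²) = √(0.30980 + 0.25682) = 0.753 km
E14: √((0.020·111.32)² + (-0.014·46.07)²) = √(4.95686 + 0.41600) = 2.318 km
E1: √((-0.014·111.32)² + (0.009·46.07)²) = √(2.42886 + 0.17192) = 1.613 km
E9: √((0.019·111.32)² + (-0.007·46.07)²) = √(4.47356 + 0.10400) = 2.140 km
E4: √((0.006·111.32)² + (0.004·46.07)²) = √(0.44612 + 0.03396) = 0.693 km
E7: √((-0.019·111.32)² + (0.022·46.07)²) = √(4.47356 + 1.02726) = 2.345 km
E12: √((-0.006·111.32)² + (0.013·46.07)²) = √(0.44612 + 0.35869) = 0.897 km
Threshold 0.825 km: E3 (0.553 km), E4 (0.693 km), E17 (0.753 km) are within range.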